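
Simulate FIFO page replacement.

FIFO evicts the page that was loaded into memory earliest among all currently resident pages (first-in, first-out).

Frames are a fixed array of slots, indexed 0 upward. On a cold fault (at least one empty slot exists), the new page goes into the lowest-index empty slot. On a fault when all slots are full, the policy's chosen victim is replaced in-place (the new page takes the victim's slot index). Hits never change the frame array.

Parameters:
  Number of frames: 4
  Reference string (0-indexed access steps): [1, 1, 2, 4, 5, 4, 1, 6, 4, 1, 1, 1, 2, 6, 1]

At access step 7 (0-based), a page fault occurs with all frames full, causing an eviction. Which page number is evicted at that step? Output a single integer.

Step 0: ref 1 -> FAULT, frames=[1,-,-,-]
Step 1: ref 1 -> HIT, frames=[1,-,-,-]
Step 2: ref 2 -> FAULT, frames=[1,2,-,-]
Step 3: ref 4 -> FAULT, frames=[1,2,4,-]
Step 4: ref 5 -> FAULT, frames=[1,2,4,5]
Step 5: ref 4 -> HIT, frames=[1,2,4,5]
Step 6: ref 1 -> HIT, frames=[1,2,4,5]
Step 7: ref 6 -> FAULT, evict 1, frames=[6,2,4,5]
At step 7: evicted page 1

Answer: 1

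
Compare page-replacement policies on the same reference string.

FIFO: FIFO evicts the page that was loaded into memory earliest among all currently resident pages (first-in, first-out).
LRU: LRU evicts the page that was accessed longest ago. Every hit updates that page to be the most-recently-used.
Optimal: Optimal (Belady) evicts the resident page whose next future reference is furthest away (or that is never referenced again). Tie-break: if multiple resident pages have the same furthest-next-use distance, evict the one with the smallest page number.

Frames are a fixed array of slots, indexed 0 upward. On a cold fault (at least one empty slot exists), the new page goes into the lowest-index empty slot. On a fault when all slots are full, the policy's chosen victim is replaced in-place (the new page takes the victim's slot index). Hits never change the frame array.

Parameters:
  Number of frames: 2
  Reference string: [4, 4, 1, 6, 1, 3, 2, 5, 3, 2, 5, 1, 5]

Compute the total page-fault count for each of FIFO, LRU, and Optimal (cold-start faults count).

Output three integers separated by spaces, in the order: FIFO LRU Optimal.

Answer: 10 10 8

Derivation:
--- FIFO ---
  step 0: ref 4 -> FAULT, frames=[4,-] (faults so far: 1)
  step 1: ref 4 -> HIT, frames=[4,-] (faults so far: 1)
  step 2: ref 1 -> FAULT, frames=[4,1] (faults so far: 2)
  step 3: ref 6 -> FAULT, evict 4, frames=[6,1] (faults so far: 3)
  step 4: ref 1 -> HIT, frames=[6,1] (faults so far: 3)
  step 5: ref 3 -> FAULT, evict 1, frames=[6,3] (faults so far: 4)
  step 6: ref 2 -> FAULT, evict 6, frames=[2,3] (faults so far: 5)
  step 7: ref 5 -> FAULT, evict 3, frames=[2,5] (faults so far: 6)
  step 8: ref 3 -> FAULT, evict 2, frames=[3,5] (faults so far: 7)
  step 9: ref 2 -> FAULT, evict 5, frames=[3,2] (faults so far: 8)
  step 10: ref 5 -> FAULT, evict 3, frames=[5,2] (faults so far: 9)
  step 11: ref 1 -> FAULT, evict 2, frames=[5,1] (faults so far: 10)
  step 12: ref 5 -> HIT, frames=[5,1] (faults so far: 10)
  FIFO total faults: 10
--- LRU ---
  step 0: ref 4 -> FAULT, frames=[4,-] (faults so far: 1)
  step 1: ref 4 -> HIT, frames=[4,-] (faults so far: 1)
  step 2: ref 1 -> FAULT, frames=[4,1] (faults so far: 2)
  step 3: ref 6 -> FAULT, evict 4, frames=[6,1] (faults so far: 3)
  step 4: ref 1 -> HIT, frames=[6,1] (faults so far: 3)
  step 5: ref 3 -> FAULT, evict 6, frames=[3,1] (faults so far: 4)
  step 6: ref 2 -> FAULT, evict 1, frames=[3,2] (faults so far: 5)
  step 7: ref 5 -> FAULT, evict 3, frames=[5,2] (faults so far: 6)
  step 8: ref 3 -> FAULT, evict 2, frames=[5,3] (faults so far: 7)
  step 9: ref 2 -> FAULT, evict 5, frames=[2,3] (faults so far: 8)
  step 10: ref 5 -> FAULT, evict 3, frames=[2,5] (faults so far: 9)
  step 11: ref 1 -> FAULT, evict 2, frames=[1,5] (faults so far: 10)
  step 12: ref 5 -> HIT, frames=[1,5] (faults so far: 10)
  LRU total faults: 10
--- Optimal ---
  step 0: ref 4 -> FAULT, frames=[4,-] (faults so far: 1)
  step 1: ref 4 -> HIT, frames=[4,-] (faults so far: 1)
  step 2: ref 1 -> FAULT, frames=[4,1] (faults so far: 2)
  step 3: ref 6 -> FAULT, evict 4, frames=[6,1] (faults so far: 3)
  step 4: ref 1 -> HIT, frames=[6,1] (faults so far: 3)
  step 5: ref 3 -> FAULT, evict 6, frames=[3,1] (faults so far: 4)
  step 6: ref 2 -> FAULT, evict 1, frames=[3,2] (faults so far: 5)
  step 7: ref 5 -> FAULT, evict 2, frames=[3,5] (faults so far: 6)
  step 8: ref 3 -> HIT, frames=[3,5] (faults so far: 6)
  step 9: ref 2 -> FAULT, evict 3, frames=[2,5] (faults so far: 7)
  step 10: ref 5 -> HIT, frames=[2,5] (faults so far: 7)
  step 11: ref 1 -> FAULT, evict 2, frames=[1,5] (faults so far: 8)
  step 12: ref 5 -> HIT, frames=[1,5] (faults so far: 8)
  Optimal total faults: 8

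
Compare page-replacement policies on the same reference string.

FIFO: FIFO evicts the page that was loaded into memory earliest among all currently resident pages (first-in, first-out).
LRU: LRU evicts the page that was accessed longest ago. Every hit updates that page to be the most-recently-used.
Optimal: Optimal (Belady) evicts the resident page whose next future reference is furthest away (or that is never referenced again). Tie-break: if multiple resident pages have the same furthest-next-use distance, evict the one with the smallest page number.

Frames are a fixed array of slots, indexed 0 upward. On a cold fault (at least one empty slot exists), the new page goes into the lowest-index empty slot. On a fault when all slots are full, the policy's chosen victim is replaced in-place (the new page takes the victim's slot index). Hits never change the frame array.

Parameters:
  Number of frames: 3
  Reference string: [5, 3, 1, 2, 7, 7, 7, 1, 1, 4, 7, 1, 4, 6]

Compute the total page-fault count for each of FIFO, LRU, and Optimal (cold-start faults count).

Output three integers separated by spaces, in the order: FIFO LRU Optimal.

Answer: 8 7 7

Derivation:
--- FIFO ---
  step 0: ref 5 -> FAULT, frames=[5,-,-] (faults so far: 1)
  step 1: ref 3 -> FAULT, frames=[5,3,-] (faults so far: 2)
  step 2: ref 1 -> FAULT, frames=[5,3,1] (faults so far: 3)
  step 3: ref 2 -> FAULT, evict 5, frames=[2,3,1] (faults so far: 4)
  step 4: ref 7 -> FAULT, evict 3, frames=[2,7,1] (faults so far: 5)
  step 5: ref 7 -> HIT, frames=[2,7,1] (faults so far: 5)
  step 6: ref 7 -> HIT, frames=[2,7,1] (faults so far: 5)
  step 7: ref 1 -> HIT, frames=[2,7,1] (faults so far: 5)
  step 8: ref 1 -> HIT, frames=[2,7,1] (faults so far: 5)
  step 9: ref 4 -> FAULT, evict 1, frames=[2,7,4] (faults so far: 6)
  step 10: ref 7 -> HIT, frames=[2,7,4] (faults so far: 6)
  step 11: ref 1 -> FAULT, evict 2, frames=[1,7,4] (faults so far: 7)
  step 12: ref 4 -> HIT, frames=[1,7,4] (faults so far: 7)
  step 13: ref 6 -> FAULT, evict 7, frames=[1,6,4] (faults so far: 8)
  FIFO total faults: 8
--- LRU ---
  step 0: ref 5 -> FAULT, frames=[5,-,-] (faults so far: 1)
  step 1: ref 3 -> FAULT, frames=[5,3,-] (faults so far: 2)
  step 2: ref 1 -> FAULT, frames=[5,3,1] (faults so far: 3)
  step 3: ref 2 -> FAULT, evict 5, frames=[2,3,1] (faults so far: 4)
  step 4: ref 7 -> FAULT, evict 3, frames=[2,7,1] (faults so far: 5)
  step 5: ref 7 -> HIT, frames=[2,7,1] (faults so far: 5)
  step 6: ref 7 -> HIT, frames=[2,7,1] (faults so far: 5)
  step 7: ref 1 -> HIT, frames=[2,7,1] (faults so far: 5)
  step 8: ref 1 -> HIT, frames=[2,7,1] (faults so far: 5)
  step 9: ref 4 -> FAULT, evict 2, frames=[4,7,1] (faults so far: 6)
  step 10: ref 7 -> HIT, frames=[4,7,1] (faults so far: 6)
  step 11: ref 1 -> HIT, frames=[4,7,1] (faults so far: 6)
  step 12: ref 4 -> HIT, frames=[4,7,1] (faults so far: 6)
  step 13: ref 6 -> FAULT, evict 7, frames=[4,6,1] (faults so far: 7)
  LRU total faults: 7
--- Optimal ---
  step 0: ref 5 -> FAULT, frames=[5,-,-] (faults so far: 1)
  step 1: ref 3 -> FAULT, frames=[5,3,-] (faults so far: 2)
  step 2: ref 1 -> FAULT, frames=[5,3,1] (faults so far: 3)
  step 3: ref 2 -> FAULT, evict 3, frames=[5,2,1] (faults so far: 4)
  step 4: ref 7 -> FAULT, evict 2, frames=[5,7,1] (faults so far: 5)
  step 5: ref 7 -> HIT, frames=[5,7,1] (faults so far: 5)
  step 6: ref 7 -> HIT, frames=[5,7,1] (faults so far: 5)
  step 7: ref 1 -> HIT, frames=[5,7,1] (faults so far: 5)
  step 8: ref 1 -> HIT, frames=[5,7,1] (faults so far: 5)
  step 9: ref 4 -> FAULT, evict 5, frames=[4,7,1] (faults so far: 6)
  step 10: ref 7 -> HIT, frames=[4,7,1] (faults so far: 6)
  step 11: ref 1 -> HIT, frames=[4,7,1] (faults so far: 6)
  step 12: ref 4 -> HIT, frames=[4,7,1] (faults so far: 6)
  step 13: ref 6 -> FAULT, evict 1, frames=[4,7,6] (faults so far: 7)
  Optimal total faults: 7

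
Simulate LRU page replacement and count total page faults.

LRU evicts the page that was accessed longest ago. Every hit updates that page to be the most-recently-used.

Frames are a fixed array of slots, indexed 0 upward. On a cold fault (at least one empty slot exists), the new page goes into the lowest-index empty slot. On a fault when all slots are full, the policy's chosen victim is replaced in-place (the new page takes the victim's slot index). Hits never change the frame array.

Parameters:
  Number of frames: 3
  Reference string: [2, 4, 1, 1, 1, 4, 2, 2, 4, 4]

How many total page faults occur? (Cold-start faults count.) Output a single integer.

Step 0: ref 2 → FAULT, frames=[2,-,-]
Step 1: ref 4 → FAULT, frames=[2,4,-]
Step 2: ref 1 → FAULT, frames=[2,4,1]
Step 3: ref 1 → HIT, frames=[2,4,1]
Step 4: ref 1 → HIT, frames=[2,4,1]
Step 5: ref 4 → HIT, frames=[2,4,1]
Step 6: ref 2 → HIT, frames=[2,4,1]
Step 7: ref 2 → HIT, frames=[2,4,1]
Step 8: ref 4 → HIT, frames=[2,4,1]
Step 9: ref 4 → HIT, frames=[2,4,1]
Total faults: 3

Answer: 3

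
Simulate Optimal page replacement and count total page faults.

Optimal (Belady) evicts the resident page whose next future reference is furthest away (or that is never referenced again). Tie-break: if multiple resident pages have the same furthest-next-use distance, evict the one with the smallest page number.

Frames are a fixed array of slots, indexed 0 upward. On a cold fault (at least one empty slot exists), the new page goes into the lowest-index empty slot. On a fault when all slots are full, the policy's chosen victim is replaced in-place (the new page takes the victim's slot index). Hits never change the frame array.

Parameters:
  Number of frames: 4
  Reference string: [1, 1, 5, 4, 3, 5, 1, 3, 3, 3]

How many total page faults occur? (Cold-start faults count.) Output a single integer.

Answer: 4

Derivation:
Step 0: ref 1 → FAULT, frames=[1,-,-,-]
Step 1: ref 1 → HIT, frames=[1,-,-,-]
Step 2: ref 5 → FAULT, frames=[1,5,-,-]
Step 3: ref 4 → FAULT, frames=[1,5,4,-]
Step 4: ref 3 → FAULT, frames=[1,5,4,3]
Step 5: ref 5 → HIT, frames=[1,5,4,3]
Step 6: ref 1 → HIT, frames=[1,5,4,3]
Step 7: ref 3 → HIT, frames=[1,5,4,3]
Step 8: ref 3 → HIT, frames=[1,5,4,3]
Step 9: ref 3 → HIT, frames=[1,5,4,3]
Total faults: 4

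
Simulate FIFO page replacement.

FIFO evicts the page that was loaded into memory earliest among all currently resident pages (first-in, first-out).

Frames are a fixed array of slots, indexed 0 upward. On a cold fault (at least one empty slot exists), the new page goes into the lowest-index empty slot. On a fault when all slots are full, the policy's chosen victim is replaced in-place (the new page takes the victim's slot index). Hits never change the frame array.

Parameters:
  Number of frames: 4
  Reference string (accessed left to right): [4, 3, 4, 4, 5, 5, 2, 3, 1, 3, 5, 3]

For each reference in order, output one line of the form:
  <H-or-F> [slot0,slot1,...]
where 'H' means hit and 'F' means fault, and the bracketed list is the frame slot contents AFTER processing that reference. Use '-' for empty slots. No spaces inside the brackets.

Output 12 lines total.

F [4,-,-,-]
F [4,3,-,-]
H [4,3,-,-]
H [4,3,-,-]
F [4,3,5,-]
H [4,3,5,-]
F [4,3,5,2]
H [4,3,5,2]
F [1,3,5,2]
H [1,3,5,2]
H [1,3,5,2]
H [1,3,5,2]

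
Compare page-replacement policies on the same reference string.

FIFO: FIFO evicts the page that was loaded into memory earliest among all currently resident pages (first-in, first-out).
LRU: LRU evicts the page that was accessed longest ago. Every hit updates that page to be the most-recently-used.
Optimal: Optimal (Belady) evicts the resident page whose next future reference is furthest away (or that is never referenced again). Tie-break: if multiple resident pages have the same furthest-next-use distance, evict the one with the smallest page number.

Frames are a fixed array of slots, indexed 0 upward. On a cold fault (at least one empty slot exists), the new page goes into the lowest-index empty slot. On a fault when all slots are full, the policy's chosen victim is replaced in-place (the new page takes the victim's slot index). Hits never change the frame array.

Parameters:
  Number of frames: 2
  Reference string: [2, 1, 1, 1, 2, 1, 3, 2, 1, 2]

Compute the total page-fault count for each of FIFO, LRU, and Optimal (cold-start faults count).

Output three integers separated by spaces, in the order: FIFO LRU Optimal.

Answer: 5 5 4

Derivation:
--- FIFO ---
  step 0: ref 2 -> FAULT, frames=[2,-] (faults so far: 1)
  step 1: ref 1 -> FAULT, frames=[2,1] (faults so far: 2)
  step 2: ref 1 -> HIT, frames=[2,1] (faults so far: 2)
  step 3: ref 1 -> HIT, frames=[2,1] (faults so far: 2)
  step 4: ref 2 -> HIT, frames=[2,1] (faults so far: 2)
  step 5: ref 1 -> HIT, frames=[2,1] (faults so far: 2)
  step 6: ref 3 -> FAULT, evict 2, frames=[3,1] (faults so far: 3)
  step 7: ref 2 -> FAULT, evict 1, frames=[3,2] (faults so far: 4)
  step 8: ref 1 -> FAULT, evict 3, frames=[1,2] (faults so far: 5)
  step 9: ref 2 -> HIT, frames=[1,2] (faults so far: 5)
  FIFO total faults: 5
--- LRU ---
  step 0: ref 2 -> FAULT, frames=[2,-] (faults so far: 1)
  step 1: ref 1 -> FAULT, frames=[2,1] (faults so far: 2)
  step 2: ref 1 -> HIT, frames=[2,1] (faults so far: 2)
  step 3: ref 1 -> HIT, frames=[2,1] (faults so far: 2)
  step 4: ref 2 -> HIT, frames=[2,1] (faults so far: 2)
  step 5: ref 1 -> HIT, frames=[2,1] (faults so far: 2)
  step 6: ref 3 -> FAULT, evict 2, frames=[3,1] (faults so far: 3)
  step 7: ref 2 -> FAULT, evict 1, frames=[3,2] (faults so far: 4)
  step 8: ref 1 -> FAULT, evict 3, frames=[1,2] (faults so far: 5)
  step 9: ref 2 -> HIT, frames=[1,2] (faults so far: 5)
  LRU total faults: 5
--- Optimal ---
  step 0: ref 2 -> FAULT, frames=[2,-] (faults so far: 1)
  step 1: ref 1 -> FAULT, frames=[2,1] (faults so far: 2)
  step 2: ref 1 -> HIT, frames=[2,1] (faults so far: 2)
  step 3: ref 1 -> HIT, frames=[2,1] (faults so far: 2)
  step 4: ref 2 -> HIT, frames=[2,1] (faults so far: 2)
  step 5: ref 1 -> HIT, frames=[2,1] (faults so far: 2)
  step 6: ref 3 -> FAULT, evict 1, frames=[2,3] (faults so far: 3)
  step 7: ref 2 -> HIT, frames=[2,3] (faults so far: 3)
  step 8: ref 1 -> FAULT, evict 3, frames=[2,1] (faults so far: 4)
  step 9: ref 2 -> HIT, frames=[2,1] (faults so far: 4)
  Optimal total faults: 4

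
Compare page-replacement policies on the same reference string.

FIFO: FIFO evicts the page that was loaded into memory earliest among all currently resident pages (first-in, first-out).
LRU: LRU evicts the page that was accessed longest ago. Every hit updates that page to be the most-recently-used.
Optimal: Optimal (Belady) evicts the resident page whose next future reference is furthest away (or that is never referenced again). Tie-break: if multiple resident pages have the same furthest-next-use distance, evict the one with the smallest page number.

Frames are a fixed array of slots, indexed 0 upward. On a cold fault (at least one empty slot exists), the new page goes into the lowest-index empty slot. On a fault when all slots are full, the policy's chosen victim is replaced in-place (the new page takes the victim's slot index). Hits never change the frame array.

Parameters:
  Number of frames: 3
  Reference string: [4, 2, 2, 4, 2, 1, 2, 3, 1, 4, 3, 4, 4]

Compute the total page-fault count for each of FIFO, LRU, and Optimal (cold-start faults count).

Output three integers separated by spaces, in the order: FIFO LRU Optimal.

--- FIFO ---
  step 0: ref 4 -> FAULT, frames=[4,-,-] (faults so far: 1)
  step 1: ref 2 -> FAULT, frames=[4,2,-] (faults so far: 2)
  step 2: ref 2 -> HIT, frames=[4,2,-] (faults so far: 2)
  step 3: ref 4 -> HIT, frames=[4,2,-] (faults so far: 2)
  step 4: ref 2 -> HIT, frames=[4,2,-] (faults so far: 2)
  step 5: ref 1 -> FAULT, frames=[4,2,1] (faults so far: 3)
  step 6: ref 2 -> HIT, frames=[4,2,1] (faults so far: 3)
  step 7: ref 3 -> FAULT, evict 4, frames=[3,2,1] (faults so far: 4)
  step 8: ref 1 -> HIT, frames=[3,2,1] (faults so far: 4)
  step 9: ref 4 -> FAULT, evict 2, frames=[3,4,1] (faults so far: 5)
  step 10: ref 3 -> HIT, frames=[3,4,1] (faults so far: 5)
  step 11: ref 4 -> HIT, frames=[3,4,1] (faults so far: 5)
  step 12: ref 4 -> HIT, frames=[3,4,1] (faults so far: 5)
  FIFO total faults: 5
--- LRU ---
  step 0: ref 4 -> FAULT, frames=[4,-,-] (faults so far: 1)
  step 1: ref 2 -> FAULT, frames=[4,2,-] (faults so far: 2)
  step 2: ref 2 -> HIT, frames=[4,2,-] (faults so far: 2)
  step 3: ref 4 -> HIT, frames=[4,2,-] (faults so far: 2)
  step 4: ref 2 -> HIT, frames=[4,2,-] (faults so far: 2)
  step 5: ref 1 -> FAULT, frames=[4,2,1] (faults so far: 3)
  step 6: ref 2 -> HIT, frames=[4,2,1] (faults so far: 3)
  step 7: ref 3 -> FAULT, evict 4, frames=[3,2,1] (faults so far: 4)
  step 8: ref 1 -> HIT, frames=[3,2,1] (faults so far: 4)
  step 9: ref 4 -> FAULT, evict 2, frames=[3,4,1] (faults so far: 5)
  step 10: ref 3 -> HIT, frames=[3,4,1] (faults so far: 5)
  step 11: ref 4 -> HIT, frames=[3,4,1] (faults so far: 5)
  step 12: ref 4 -> HIT, frames=[3,4,1] (faults so far: 5)
  LRU total faults: 5
--- Optimal ---
  step 0: ref 4 -> FAULT, frames=[4,-,-] (faults so far: 1)
  step 1: ref 2 -> FAULT, frames=[4,2,-] (faults so far: 2)
  step 2: ref 2 -> HIT, frames=[4,2,-] (faults so far: 2)
  step 3: ref 4 -> HIT, frames=[4,2,-] (faults so far: 2)
  step 4: ref 2 -> HIT, frames=[4,2,-] (faults so far: 2)
  step 5: ref 1 -> FAULT, frames=[4,2,1] (faults so far: 3)
  step 6: ref 2 -> HIT, frames=[4,2,1] (faults so far: 3)
  step 7: ref 3 -> FAULT, evict 2, frames=[4,3,1] (faults so far: 4)
  step 8: ref 1 -> HIT, frames=[4,3,1] (faults so far: 4)
  step 9: ref 4 -> HIT, frames=[4,3,1] (faults so far: 4)
  step 10: ref 3 -> HIT, frames=[4,3,1] (faults so far: 4)
  step 11: ref 4 -> HIT, frames=[4,3,1] (faults so far: 4)
  step 12: ref 4 -> HIT, frames=[4,3,1] (faults so far: 4)
  Optimal total faults: 4

Answer: 5 5 4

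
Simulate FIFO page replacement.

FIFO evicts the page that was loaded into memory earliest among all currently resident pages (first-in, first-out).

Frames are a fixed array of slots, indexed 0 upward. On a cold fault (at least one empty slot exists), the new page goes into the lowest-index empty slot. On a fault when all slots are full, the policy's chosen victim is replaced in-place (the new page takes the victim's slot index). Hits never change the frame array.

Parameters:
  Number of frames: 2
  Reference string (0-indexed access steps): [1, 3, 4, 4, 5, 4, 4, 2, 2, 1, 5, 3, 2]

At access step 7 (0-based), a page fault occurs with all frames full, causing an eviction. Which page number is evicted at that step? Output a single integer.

Step 0: ref 1 -> FAULT, frames=[1,-]
Step 1: ref 3 -> FAULT, frames=[1,3]
Step 2: ref 4 -> FAULT, evict 1, frames=[4,3]
Step 3: ref 4 -> HIT, frames=[4,3]
Step 4: ref 5 -> FAULT, evict 3, frames=[4,5]
Step 5: ref 4 -> HIT, frames=[4,5]
Step 6: ref 4 -> HIT, frames=[4,5]
Step 7: ref 2 -> FAULT, evict 4, frames=[2,5]
At step 7: evicted page 4

Answer: 4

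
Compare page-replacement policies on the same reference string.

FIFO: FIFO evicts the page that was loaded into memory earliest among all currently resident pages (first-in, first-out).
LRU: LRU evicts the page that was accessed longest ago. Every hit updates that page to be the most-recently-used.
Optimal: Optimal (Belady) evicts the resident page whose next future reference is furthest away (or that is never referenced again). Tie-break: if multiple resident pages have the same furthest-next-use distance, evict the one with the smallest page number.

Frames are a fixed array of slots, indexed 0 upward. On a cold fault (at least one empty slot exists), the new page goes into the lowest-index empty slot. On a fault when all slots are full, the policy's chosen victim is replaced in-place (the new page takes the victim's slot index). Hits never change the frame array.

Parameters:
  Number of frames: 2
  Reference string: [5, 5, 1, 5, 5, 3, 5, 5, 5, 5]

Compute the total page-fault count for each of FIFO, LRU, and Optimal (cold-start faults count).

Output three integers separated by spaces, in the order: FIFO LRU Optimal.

--- FIFO ---
  step 0: ref 5 -> FAULT, frames=[5,-] (faults so far: 1)
  step 1: ref 5 -> HIT, frames=[5,-] (faults so far: 1)
  step 2: ref 1 -> FAULT, frames=[5,1] (faults so far: 2)
  step 3: ref 5 -> HIT, frames=[5,1] (faults so far: 2)
  step 4: ref 5 -> HIT, frames=[5,1] (faults so far: 2)
  step 5: ref 3 -> FAULT, evict 5, frames=[3,1] (faults so far: 3)
  step 6: ref 5 -> FAULT, evict 1, frames=[3,5] (faults so far: 4)
  step 7: ref 5 -> HIT, frames=[3,5] (faults so far: 4)
  step 8: ref 5 -> HIT, frames=[3,5] (faults so far: 4)
  step 9: ref 5 -> HIT, frames=[3,5] (faults so far: 4)
  FIFO total faults: 4
--- LRU ---
  step 0: ref 5 -> FAULT, frames=[5,-] (faults so far: 1)
  step 1: ref 5 -> HIT, frames=[5,-] (faults so far: 1)
  step 2: ref 1 -> FAULT, frames=[5,1] (faults so far: 2)
  step 3: ref 5 -> HIT, frames=[5,1] (faults so far: 2)
  step 4: ref 5 -> HIT, frames=[5,1] (faults so far: 2)
  step 5: ref 3 -> FAULT, evict 1, frames=[5,3] (faults so far: 3)
  step 6: ref 5 -> HIT, frames=[5,3] (faults so far: 3)
  step 7: ref 5 -> HIT, frames=[5,3] (faults so far: 3)
  step 8: ref 5 -> HIT, frames=[5,3] (faults so far: 3)
  step 9: ref 5 -> HIT, frames=[5,3] (faults so far: 3)
  LRU total faults: 3
--- Optimal ---
  step 0: ref 5 -> FAULT, frames=[5,-] (faults so far: 1)
  step 1: ref 5 -> HIT, frames=[5,-] (faults so far: 1)
  step 2: ref 1 -> FAULT, frames=[5,1] (faults so far: 2)
  step 3: ref 5 -> HIT, frames=[5,1] (faults so far: 2)
  step 4: ref 5 -> HIT, frames=[5,1] (faults so far: 2)
  step 5: ref 3 -> FAULT, evict 1, frames=[5,3] (faults so far: 3)
  step 6: ref 5 -> HIT, frames=[5,3] (faults so far: 3)
  step 7: ref 5 -> HIT, frames=[5,3] (faults so far: 3)
  step 8: ref 5 -> HIT, frames=[5,3] (faults so far: 3)
  step 9: ref 5 -> HIT, frames=[5,3] (faults so far: 3)
  Optimal total faults: 3

Answer: 4 3 3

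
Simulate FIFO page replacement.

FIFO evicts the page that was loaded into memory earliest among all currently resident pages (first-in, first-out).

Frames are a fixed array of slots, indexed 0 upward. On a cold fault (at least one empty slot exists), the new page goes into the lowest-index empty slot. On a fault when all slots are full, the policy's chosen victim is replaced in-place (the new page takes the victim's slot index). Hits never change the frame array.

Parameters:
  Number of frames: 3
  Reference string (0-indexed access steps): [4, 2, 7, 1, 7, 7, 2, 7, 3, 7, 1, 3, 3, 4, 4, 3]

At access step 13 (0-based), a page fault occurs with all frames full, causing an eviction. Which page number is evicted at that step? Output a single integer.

Answer: 7

Derivation:
Step 0: ref 4 -> FAULT, frames=[4,-,-]
Step 1: ref 2 -> FAULT, frames=[4,2,-]
Step 2: ref 7 -> FAULT, frames=[4,2,7]
Step 3: ref 1 -> FAULT, evict 4, frames=[1,2,7]
Step 4: ref 7 -> HIT, frames=[1,2,7]
Step 5: ref 7 -> HIT, frames=[1,2,7]
Step 6: ref 2 -> HIT, frames=[1,2,7]
Step 7: ref 7 -> HIT, frames=[1,2,7]
Step 8: ref 3 -> FAULT, evict 2, frames=[1,3,7]
Step 9: ref 7 -> HIT, frames=[1,3,7]
Step 10: ref 1 -> HIT, frames=[1,3,7]
Step 11: ref 3 -> HIT, frames=[1,3,7]
Step 12: ref 3 -> HIT, frames=[1,3,7]
Step 13: ref 4 -> FAULT, evict 7, frames=[1,3,4]
At step 13: evicted page 7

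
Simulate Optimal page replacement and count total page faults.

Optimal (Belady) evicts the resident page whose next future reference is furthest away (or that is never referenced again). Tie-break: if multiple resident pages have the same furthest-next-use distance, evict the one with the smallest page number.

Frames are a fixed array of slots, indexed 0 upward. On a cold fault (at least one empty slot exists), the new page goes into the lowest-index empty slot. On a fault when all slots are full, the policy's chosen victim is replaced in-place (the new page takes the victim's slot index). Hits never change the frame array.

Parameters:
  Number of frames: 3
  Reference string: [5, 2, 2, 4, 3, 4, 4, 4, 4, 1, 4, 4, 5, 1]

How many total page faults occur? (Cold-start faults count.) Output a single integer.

Step 0: ref 5 → FAULT, frames=[5,-,-]
Step 1: ref 2 → FAULT, frames=[5,2,-]
Step 2: ref 2 → HIT, frames=[5,2,-]
Step 3: ref 4 → FAULT, frames=[5,2,4]
Step 4: ref 3 → FAULT (evict 2), frames=[5,3,4]
Step 5: ref 4 → HIT, frames=[5,3,4]
Step 6: ref 4 → HIT, frames=[5,3,4]
Step 7: ref 4 → HIT, frames=[5,3,4]
Step 8: ref 4 → HIT, frames=[5,3,4]
Step 9: ref 1 → FAULT (evict 3), frames=[5,1,4]
Step 10: ref 4 → HIT, frames=[5,1,4]
Step 11: ref 4 → HIT, frames=[5,1,4]
Step 12: ref 5 → HIT, frames=[5,1,4]
Step 13: ref 1 → HIT, frames=[5,1,4]
Total faults: 5

Answer: 5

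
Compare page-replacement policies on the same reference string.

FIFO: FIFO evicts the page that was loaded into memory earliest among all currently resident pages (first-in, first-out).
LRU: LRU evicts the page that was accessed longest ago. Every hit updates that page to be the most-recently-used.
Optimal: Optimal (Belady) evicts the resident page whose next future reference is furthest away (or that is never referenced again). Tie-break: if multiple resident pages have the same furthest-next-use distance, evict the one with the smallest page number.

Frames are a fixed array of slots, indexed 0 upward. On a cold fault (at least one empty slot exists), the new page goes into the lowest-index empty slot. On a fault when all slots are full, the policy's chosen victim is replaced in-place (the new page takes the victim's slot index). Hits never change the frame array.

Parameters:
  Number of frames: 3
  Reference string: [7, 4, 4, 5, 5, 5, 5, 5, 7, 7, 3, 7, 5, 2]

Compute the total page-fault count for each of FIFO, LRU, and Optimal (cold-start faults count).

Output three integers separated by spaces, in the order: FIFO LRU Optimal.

Answer: 6 5 5

Derivation:
--- FIFO ---
  step 0: ref 7 -> FAULT, frames=[7,-,-] (faults so far: 1)
  step 1: ref 4 -> FAULT, frames=[7,4,-] (faults so far: 2)
  step 2: ref 4 -> HIT, frames=[7,4,-] (faults so far: 2)
  step 3: ref 5 -> FAULT, frames=[7,4,5] (faults so far: 3)
  step 4: ref 5 -> HIT, frames=[7,4,5] (faults so far: 3)
  step 5: ref 5 -> HIT, frames=[7,4,5] (faults so far: 3)
  step 6: ref 5 -> HIT, frames=[7,4,5] (faults so far: 3)
  step 7: ref 5 -> HIT, frames=[7,4,5] (faults so far: 3)
  step 8: ref 7 -> HIT, frames=[7,4,5] (faults so far: 3)
  step 9: ref 7 -> HIT, frames=[7,4,5] (faults so far: 3)
  step 10: ref 3 -> FAULT, evict 7, frames=[3,4,5] (faults so far: 4)
  step 11: ref 7 -> FAULT, evict 4, frames=[3,7,5] (faults so far: 5)
  step 12: ref 5 -> HIT, frames=[3,7,5] (faults so far: 5)
  step 13: ref 2 -> FAULT, evict 5, frames=[3,7,2] (faults so far: 6)
  FIFO total faults: 6
--- LRU ---
  step 0: ref 7 -> FAULT, frames=[7,-,-] (faults so far: 1)
  step 1: ref 4 -> FAULT, frames=[7,4,-] (faults so far: 2)
  step 2: ref 4 -> HIT, frames=[7,4,-] (faults so far: 2)
  step 3: ref 5 -> FAULT, frames=[7,4,5] (faults so far: 3)
  step 4: ref 5 -> HIT, frames=[7,4,5] (faults so far: 3)
  step 5: ref 5 -> HIT, frames=[7,4,5] (faults so far: 3)
  step 6: ref 5 -> HIT, frames=[7,4,5] (faults so far: 3)
  step 7: ref 5 -> HIT, frames=[7,4,5] (faults so far: 3)
  step 8: ref 7 -> HIT, frames=[7,4,5] (faults so far: 3)
  step 9: ref 7 -> HIT, frames=[7,4,5] (faults so far: 3)
  step 10: ref 3 -> FAULT, evict 4, frames=[7,3,5] (faults so far: 4)
  step 11: ref 7 -> HIT, frames=[7,3,5] (faults so far: 4)
  step 12: ref 5 -> HIT, frames=[7,3,5] (faults so far: 4)
  step 13: ref 2 -> FAULT, evict 3, frames=[7,2,5] (faults so far: 5)
  LRU total faults: 5
--- Optimal ---
  step 0: ref 7 -> FAULT, frames=[7,-,-] (faults so far: 1)
  step 1: ref 4 -> FAULT, frames=[7,4,-] (faults so far: 2)
  step 2: ref 4 -> HIT, frames=[7,4,-] (faults so far: 2)
  step 3: ref 5 -> FAULT, frames=[7,4,5] (faults so far: 3)
  step 4: ref 5 -> HIT, frames=[7,4,5] (faults so far: 3)
  step 5: ref 5 -> HIT, frames=[7,4,5] (faults so far: 3)
  step 6: ref 5 -> HIT, frames=[7,4,5] (faults so far: 3)
  step 7: ref 5 -> HIT, frames=[7,4,5] (faults so far: 3)
  step 8: ref 7 -> HIT, frames=[7,4,5] (faults so far: 3)
  step 9: ref 7 -> HIT, frames=[7,4,5] (faults so far: 3)
  step 10: ref 3 -> FAULT, evict 4, frames=[7,3,5] (faults so far: 4)
  step 11: ref 7 -> HIT, frames=[7,3,5] (faults so far: 4)
  step 12: ref 5 -> HIT, frames=[7,3,5] (faults so far: 4)
  step 13: ref 2 -> FAULT, evict 3, frames=[7,2,5] (faults so far: 5)
  Optimal total faults: 5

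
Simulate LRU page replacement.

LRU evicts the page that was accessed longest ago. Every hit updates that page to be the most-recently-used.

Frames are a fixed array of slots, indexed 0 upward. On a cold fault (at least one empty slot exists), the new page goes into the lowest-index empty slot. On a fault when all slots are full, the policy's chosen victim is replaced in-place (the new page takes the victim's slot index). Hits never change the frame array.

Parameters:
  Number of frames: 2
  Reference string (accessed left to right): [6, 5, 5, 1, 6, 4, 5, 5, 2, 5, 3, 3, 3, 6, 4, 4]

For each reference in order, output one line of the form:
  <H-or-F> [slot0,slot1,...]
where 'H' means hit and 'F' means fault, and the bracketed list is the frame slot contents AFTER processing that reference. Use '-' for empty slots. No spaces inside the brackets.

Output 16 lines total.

F [6,-]
F [6,5]
H [6,5]
F [1,5]
F [1,6]
F [4,6]
F [4,5]
H [4,5]
F [2,5]
H [2,5]
F [3,5]
H [3,5]
H [3,5]
F [3,6]
F [4,6]
H [4,6]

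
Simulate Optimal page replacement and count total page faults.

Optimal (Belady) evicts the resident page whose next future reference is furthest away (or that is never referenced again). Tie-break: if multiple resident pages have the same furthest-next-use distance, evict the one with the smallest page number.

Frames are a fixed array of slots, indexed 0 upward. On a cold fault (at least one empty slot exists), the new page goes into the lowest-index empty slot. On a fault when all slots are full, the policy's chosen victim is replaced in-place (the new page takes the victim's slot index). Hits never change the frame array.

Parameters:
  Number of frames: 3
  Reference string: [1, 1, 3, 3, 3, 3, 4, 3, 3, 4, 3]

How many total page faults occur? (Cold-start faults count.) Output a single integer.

Answer: 3

Derivation:
Step 0: ref 1 → FAULT, frames=[1,-,-]
Step 1: ref 1 → HIT, frames=[1,-,-]
Step 2: ref 3 → FAULT, frames=[1,3,-]
Step 3: ref 3 → HIT, frames=[1,3,-]
Step 4: ref 3 → HIT, frames=[1,3,-]
Step 5: ref 3 → HIT, frames=[1,3,-]
Step 6: ref 4 → FAULT, frames=[1,3,4]
Step 7: ref 3 → HIT, frames=[1,3,4]
Step 8: ref 3 → HIT, frames=[1,3,4]
Step 9: ref 4 → HIT, frames=[1,3,4]
Step 10: ref 3 → HIT, frames=[1,3,4]
Total faults: 3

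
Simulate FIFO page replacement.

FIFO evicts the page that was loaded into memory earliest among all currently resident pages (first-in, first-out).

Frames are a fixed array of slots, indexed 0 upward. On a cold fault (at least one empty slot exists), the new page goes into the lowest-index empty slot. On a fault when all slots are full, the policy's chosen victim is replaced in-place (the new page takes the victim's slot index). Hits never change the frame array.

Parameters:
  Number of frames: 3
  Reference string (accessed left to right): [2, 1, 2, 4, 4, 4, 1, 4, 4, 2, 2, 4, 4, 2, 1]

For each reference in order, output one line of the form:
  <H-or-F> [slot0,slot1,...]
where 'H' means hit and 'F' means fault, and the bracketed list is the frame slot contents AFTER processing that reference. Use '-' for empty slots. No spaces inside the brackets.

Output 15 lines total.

F [2,-,-]
F [2,1,-]
H [2,1,-]
F [2,1,4]
H [2,1,4]
H [2,1,4]
H [2,1,4]
H [2,1,4]
H [2,1,4]
H [2,1,4]
H [2,1,4]
H [2,1,4]
H [2,1,4]
H [2,1,4]
H [2,1,4]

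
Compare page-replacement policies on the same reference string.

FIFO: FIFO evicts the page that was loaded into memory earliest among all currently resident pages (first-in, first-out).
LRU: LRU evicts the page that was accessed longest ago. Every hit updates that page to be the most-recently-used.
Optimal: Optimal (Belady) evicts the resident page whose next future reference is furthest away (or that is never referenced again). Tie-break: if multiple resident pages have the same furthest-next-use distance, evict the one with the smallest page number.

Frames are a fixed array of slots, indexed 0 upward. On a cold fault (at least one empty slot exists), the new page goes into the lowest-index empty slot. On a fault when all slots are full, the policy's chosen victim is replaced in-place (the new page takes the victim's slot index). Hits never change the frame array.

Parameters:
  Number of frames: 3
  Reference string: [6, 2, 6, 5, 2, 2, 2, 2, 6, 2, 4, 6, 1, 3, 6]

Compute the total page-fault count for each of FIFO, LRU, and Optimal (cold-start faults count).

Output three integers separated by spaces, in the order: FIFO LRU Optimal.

Answer: 7 6 6

Derivation:
--- FIFO ---
  step 0: ref 6 -> FAULT, frames=[6,-,-] (faults so far: 1)
  step 1: ref 2 -> FAULT, frames=[6,2,-] (faults so far: 2)
  step 2: ref 6 -> HIT, frames=[6,2,-] (faults so far: 2)
  step 3: ref 5 -> FAULT, frames=[6,2,5] (faults so far: 3)
  step 4: ref 2 -> HIT, frames=[6,2,5] (faults so far: 3)
  step 5: ref 2 -> HIT, frames=[6,2,5] (faults so far: 3)
  step 6: ref 2 -> HIT, frames=[6,2,5] (faults so far: 3)
  step 7: ref 2 -> HIT, frames=[6,2,5] (faults so far: 3)
  step 8: ref 6 -> HIT, frames=[6,2,5] (faults so far: 3)
  step 9: ref 2 -> HIT, frames=[6,2,5] (faults so far: 3)
  step 10: ref 4 -> FAULT, evict 6, frames=[4,2,5] (faults so far: 4)
  step 11: ref 6 -> FAULT, evict 2, frames=[4,6,5] (faults so far: 5)
  step 12: ref 1 -> FAULT, evict 5, frames=[4,6,1] (faults so far: 6)
  step 13: ref 3 -> FAULT, evict 4, frames=[3,6,1] (faults so far: 7)
  step 14: ref 6 -> HIT, frames=[3,6,1] (faults so far: 7)
  FIFO total faults: 7
--- LRU ---
  step 0: ref 6 -> FAULT, frames=[6,-,-] (faults so far: 1)
  step 1: ref 2 -> FAULT, frames=[6,2,-] (faults so far: 2)
  step 2: ref 6 -> HIT, frames=[6,2,-] (faults so far: 2)
  step 3: ref 5 -> FAULT, frames=[6,2,5] (faults so far: 3)
  step 4: ref 2 -> HIT, frames=[6,2,5] (faults so far: 3)
  step 5: ref 2 -> HIT, frames=[6,2,5] (faults so far: 3)
  step 6: ref 2 -> HIT, frames=[6,2,5] (faults so far: 3)
  step 7: ref 2 -> HIT, frames=[6,2,5] (faults so far: 3)
  step 8: ref 6 -> HIT, frames=[6,2,5] (faults so far: 3)
  step 9: ref 2 -> HIT, frames=[6,2,5] (faults so far: 3)
  step 10: ref 4 -> FAULT, evict 5, frames=[6,2,4] (faults so far: 4)
  step 11: ref 6 -> HIT, frames=[6,2,4] (faults so far: 4)
  step 12: ref 1 -> FAULT, evict 2, frames=[6,1,4] (faults so far: 5)
  step 13: ref 3 -> FAULT, evict 4, frames=[6,1,3] (faults so far: 6)
  step 14: ref 6 -> HIT, frames=[6,1,3] (faults so far: 6)
  LRU total faults: 6
--- Optimal ---
  step 0: ref 6 -> FAULT, frames=[6,-,-] (faults so far: 1)
  step 1: ref 2 -> FAULT, frames=[6,2,-] (faults so far: 2)
  step 2: ref 6 -> HIT, frames=[6,2,-] (faults so far: 2)
  step 3: ref 5 -> FAULT, frames=[6,2,5] (faults so far: 3)
  step 4: ref 2 -> HIT, frames=[6,2,5] (faults so far: 3)
  step 5: ref 2 -> HIT, frames=[6,2,5] (faults so far: 3)
  step 6: ref 2 -> HIT, frames=[6,2,5] (faults so far: 3)
  step 7: ref 2 -> HIT, frames=[6,2,5] (faults so far: 3)
  step 8: ref 6 -> HIT, frames=[6,2,5] (faults so far: 3)
  step 9: ref 2 -> HIT, frames=[6,2,5] (faults so far: 3)
  step 10: ref 4 -> FAULT, evict 2, frames=[6,4,5] (faults so far: 4)
  step 11: ref 6 -> HIT, frames=[6,4,5] (faults so far: 4)
  step 12: ref 1 -> FAULT, evict 4, frames=[6,1,5] (faults so far: 5)
  step 13: ref 3 -> FAULT, evict 1, frames=[6,3,5] (faults so far: 6)
  step 14: ref 6 -> HIT, frames=[6,3,5] (faults so far: 6)
  Optimal total faults: 6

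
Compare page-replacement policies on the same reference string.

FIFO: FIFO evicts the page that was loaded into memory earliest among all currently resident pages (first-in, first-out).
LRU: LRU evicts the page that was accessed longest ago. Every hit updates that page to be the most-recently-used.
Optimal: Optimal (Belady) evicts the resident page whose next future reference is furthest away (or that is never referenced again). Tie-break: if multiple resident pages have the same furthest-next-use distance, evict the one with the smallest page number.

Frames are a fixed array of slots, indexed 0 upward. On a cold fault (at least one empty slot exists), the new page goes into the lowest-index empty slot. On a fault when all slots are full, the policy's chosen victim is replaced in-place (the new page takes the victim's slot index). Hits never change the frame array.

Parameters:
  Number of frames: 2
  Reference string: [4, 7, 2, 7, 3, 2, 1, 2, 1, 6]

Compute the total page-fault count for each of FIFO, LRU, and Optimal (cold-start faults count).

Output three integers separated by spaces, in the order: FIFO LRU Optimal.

Answer: 7 7 6

Derivation:
--- FIFO ---
  step 0: ref 4 -> FAULT, frames=[4,-] (faults so far: 1)
  step 1: ref 7 -> FAULT, frames=[4,7] (faults so far: 2)
  step 2: ref 2 -> FAULT, evict 4, frames=[2,7] (faults so far: 3)
  step 3: ref 7 -> HIT, frames=[2,7] (faults so far: 3)
  step 4: ref 3 -> FAULT, evict 7, frames=[2,3] (faults so far: 4)
  step 5: ref 2 -> HIT, frames=[2,3] (faults so far: 4)
  step 6: ref 1 -> FAULT, evict 2, frames=[1,3] (faults so far: 5)
  step 7: ref 2 -> FAULT, evict 3, frames=[1,2] (faults so far: 6)
  step 8: ref 1 -> HIT, frames=[1,2] (faults so far: 6)
  step 9: ref 6 -> FAULT, evict 1, frames=[6,2] (faults so far: 7)
  FIFO total faults: 7
--- LRU ---
  step 0: ref 4 -> FAULT, frames=[4,-] (faults so far: 1)
  step 1: ref 7 -> FAULT, frames=[4,7] (faults so far: 2)
  step 2: ref 2 -> FAULT, evict 4, frames=[2,7] (faults so far: 3)
  step 3: ref 7 -> HIT, frames=[2,7] (faults so far: 3)
  step 4: ref 3 -> FAULT, evict 2, frames=[3,7] (faults so far: 4)
  step 5: ref 2 -> FAULT, evict 7, frames=[3,2] (faults so far: 5)
  step 6: ref 1 -> FAULT, evict 3, frames=[1,2] (faults so far: 6)
  step 7: ref 2 -> HIT, frames=[1,2] (faults so far: 6)
  step 8: ref 1 -> HIT, frames=[1,2] (faults so far: 6)
  step 9: ref 6 -> FAULT, evict 2, frames=[1,6] (faults so far: 7)
  LRU total faults: 7
--- Optimal ---
  step 0: ref 4 -> FAULT, frames=[4,-] (faults so far: 1)
  step 1: ref 7 -> FAULT, frames=[4,7] (faults so far: 2)
  step 2: ref 2 -> FAULT, evict 4, frames=[2,7] (faults so far: 3)
  step 3: ref 7 -> HIT, frames=[2,7] (faults so far: 3)
  step 4: ref 3 -> FAULT, evict 7, frames=[2,3] (faults so far: 4)
  step 5: ref 2 -> HIT, frames=[2,3] (faults so far: 4)
  step 6: ref 1 -> FAULT, evict 3, frames=[2,1] (faults so far: 5)
  step 7: ref 2 -> HIT, frames=[2,1] (faults so far: 5)
  step 8: ref 1 -> HIT, frames=[2,1] (faults so far: 5)
  step 9: ref 6 -> FAULT, evict 1, frames=[2,6] (faults so far: 6)
  Optimal total faults: 6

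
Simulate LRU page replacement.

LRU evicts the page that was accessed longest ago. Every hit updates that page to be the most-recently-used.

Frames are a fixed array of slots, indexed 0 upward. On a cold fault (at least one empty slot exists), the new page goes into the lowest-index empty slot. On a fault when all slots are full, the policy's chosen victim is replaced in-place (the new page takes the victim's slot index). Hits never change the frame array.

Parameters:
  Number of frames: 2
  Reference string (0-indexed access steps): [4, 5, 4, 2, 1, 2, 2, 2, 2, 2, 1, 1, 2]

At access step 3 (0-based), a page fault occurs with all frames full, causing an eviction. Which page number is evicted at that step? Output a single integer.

Answer: 5

Derivation:
Step 0: ref 4 -> FAULT, frames=[4,-]
Step 1: ref 5 -> FAULT, frames=[4,5]
Step 2: ref 4 -> HIT, frames=[4,5]
Step 3: ref 2 -> FAULT, evict 5, frames=[4,2]
At step 3: evicted page 5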